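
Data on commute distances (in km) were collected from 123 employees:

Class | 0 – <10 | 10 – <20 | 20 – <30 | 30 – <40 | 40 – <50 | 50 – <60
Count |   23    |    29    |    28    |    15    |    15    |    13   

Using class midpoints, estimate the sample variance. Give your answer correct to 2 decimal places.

Midpoints: 5, 15, 25, 35, 45, 55
n = 123, Σfm = 3165, mean = 25.7317
Σfm² = 112675
Σf(m − x̄)² = Σfm² − (Σfm)²/n = 112675 − 3165²/123 = 31234.1463
Sample variance = 31234.1463 / 122 = 256.0176

256.02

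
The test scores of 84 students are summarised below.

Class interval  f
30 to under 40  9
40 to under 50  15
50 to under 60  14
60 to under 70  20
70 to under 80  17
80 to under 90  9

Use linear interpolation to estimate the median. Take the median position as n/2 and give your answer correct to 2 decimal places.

Cumulative frequencies: 9, 24, 38, 58, 75, 84
n = 84; position = n/2 = 42.
This falls in the class 60 to under 70: L = 60, F = 38, f = 20, h = 10.
Median ≈ 60 + ((42 − 38) / 20) × 10 = 62.0000

62.00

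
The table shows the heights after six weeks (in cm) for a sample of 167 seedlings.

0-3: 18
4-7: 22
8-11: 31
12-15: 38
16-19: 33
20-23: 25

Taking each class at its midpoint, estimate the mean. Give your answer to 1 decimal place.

12.4

Midpoints: 1.5, 5.5, 9.5, 13.5, 17.5, 21.5
Σfm = 18×1.5 + 22×5.5 + 31×9.5 + 38×13.5 + 33×17.5 + 25×21.5 = 2070.5
n = Σf = 167
Mean = 2070.5 / 167 = 12.3982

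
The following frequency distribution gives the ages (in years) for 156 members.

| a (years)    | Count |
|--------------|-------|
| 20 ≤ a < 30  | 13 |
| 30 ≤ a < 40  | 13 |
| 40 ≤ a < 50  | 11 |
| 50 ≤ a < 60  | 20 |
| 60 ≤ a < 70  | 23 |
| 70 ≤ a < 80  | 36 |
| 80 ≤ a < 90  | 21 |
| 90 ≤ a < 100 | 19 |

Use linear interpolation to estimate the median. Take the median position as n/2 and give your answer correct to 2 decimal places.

69.13

Cumulative frequencies: 13, 26, 37, 57, 80, 116, 137, 156
n = 156; position = n/2 = 78.
This falls in the class 60 ≤ a < 70: L = 60, F = 57, f = 23, h = 10.
Median ≈ 60 + ((78 − 57) / 23) × 10 = 69.1304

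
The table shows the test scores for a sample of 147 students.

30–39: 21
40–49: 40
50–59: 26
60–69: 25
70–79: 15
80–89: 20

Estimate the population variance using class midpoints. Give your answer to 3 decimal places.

259.586

Midpoints: 34.5, 44.5, 54.5, 64.5, 74.5, 84.5
n = 147, Σfm = 8341.5, mean = 56.7449
Σfm² = 511496.75
Σf(m − x̄)² = Σfm² − (Σfm)²/n = 511496.75 − 8341.5²/147 = 38159.1837
Population variance = 38159.1837 / 147 = 259.5863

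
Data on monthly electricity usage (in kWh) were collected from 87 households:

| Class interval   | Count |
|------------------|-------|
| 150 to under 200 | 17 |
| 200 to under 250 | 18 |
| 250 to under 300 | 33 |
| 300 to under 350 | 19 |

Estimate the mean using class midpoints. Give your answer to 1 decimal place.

Midpoints: 175, 225, 275, 325
Σfm = 17×175 + 18×225 + 33×275 + 19×325 = 22275
n = Σf = 87
Mean = 22275 / 87 = 256.0345

256.0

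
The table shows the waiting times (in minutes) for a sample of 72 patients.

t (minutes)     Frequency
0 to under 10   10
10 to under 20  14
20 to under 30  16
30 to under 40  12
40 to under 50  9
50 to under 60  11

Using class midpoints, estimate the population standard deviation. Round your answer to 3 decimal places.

16.216

Midpoints: 5, 15, 25, 35, 45, 55
n = 72, Σfm = 2090, mean = 29.0278
Σfm² = 79600
Σf(m − x̄)² = Σfm² − (Σfm)²/n = 79600 − 2090²/72 = 18931.9444
Population variance = 18931.9444 / 72 = 262.9437
Standard deviation = √262.9437 = 16.2155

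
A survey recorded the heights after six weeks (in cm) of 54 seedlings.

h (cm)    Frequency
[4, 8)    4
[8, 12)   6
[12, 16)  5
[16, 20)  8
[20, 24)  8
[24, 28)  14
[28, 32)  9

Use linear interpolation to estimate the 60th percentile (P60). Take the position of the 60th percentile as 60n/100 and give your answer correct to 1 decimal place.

Cumulative frequencies: 4, 10, 15, 23, 31, 45, 54
n = 54; position = 60n/100 = 32.4.
This falls in the class [24, 28): L = 24, F = 31, f = 14, h = 4.
60th percentile ≈ 24 + ((32.4 − 31) / 14) × 4 = 24.4000

24.4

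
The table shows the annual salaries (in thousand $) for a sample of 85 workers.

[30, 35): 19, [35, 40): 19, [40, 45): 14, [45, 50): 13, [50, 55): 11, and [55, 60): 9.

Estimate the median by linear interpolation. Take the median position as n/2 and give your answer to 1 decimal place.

Cumulative frequencies: 19, 38, 52, 65, 76, 85
n = 85; position = n/2 = 42.5.
This falls in the class [40, 45): L = 40, F = 38, f = 14, h = 5.
Median ≈ 40 + ((42.5 − 38) / 14) × 5 = 41.6071

41.6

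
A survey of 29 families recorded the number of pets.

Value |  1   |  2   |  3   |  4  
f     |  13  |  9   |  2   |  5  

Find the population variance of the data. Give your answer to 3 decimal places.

1.206

Values: 1, 2, 3, 4
n = 29, Σfx = 57, mean = 1.9655
Σfx² = 147
Σf(x − x̄)² = Σfx² − (Σfx)²/n = 147 − 57²/29 = 34.9655
Population variance = 34.9655 / 29 = 1.2057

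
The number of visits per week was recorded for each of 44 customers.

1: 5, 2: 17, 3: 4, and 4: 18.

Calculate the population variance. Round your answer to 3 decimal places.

Values: 1, 2, 3, 4
n = 44, Σfx = 123, mean = 2.7955
Σfx² = 397
Σf(x − x̄)² = Σfx² − (Σfx)²/n = 397 − 123²/44 = 53.1591
Population variance = 53.1591 / 44 = 1.2082

1.208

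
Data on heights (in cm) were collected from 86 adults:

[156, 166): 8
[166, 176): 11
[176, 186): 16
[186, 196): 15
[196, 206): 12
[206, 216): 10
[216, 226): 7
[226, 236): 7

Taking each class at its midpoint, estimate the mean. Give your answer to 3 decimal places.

193.209

Midpoints: 161, 171, 181, 191, 201, 211, 221, 231
Σfm = 8×161 + 11×171 + 16×181 + 15×191 + 12×201 + 10×211 + 7×221 + 7×231 = 16616
n = Σf = 86
Mean = 16616 / 86 = 193.2093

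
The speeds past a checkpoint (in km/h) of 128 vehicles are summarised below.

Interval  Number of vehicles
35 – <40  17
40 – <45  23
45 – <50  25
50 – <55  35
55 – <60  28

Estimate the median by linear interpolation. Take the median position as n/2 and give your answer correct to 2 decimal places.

49.80

Cumulative frequencies: 17, 40, 65, 100, 128
n = 128; position = n/2 = 64.
This falls in the class 45 – <50: L = 45, F = 40, f = 25, h = 5.
Median ≈ 45 + ((64 − 40) / 25) × 5 = 49.8000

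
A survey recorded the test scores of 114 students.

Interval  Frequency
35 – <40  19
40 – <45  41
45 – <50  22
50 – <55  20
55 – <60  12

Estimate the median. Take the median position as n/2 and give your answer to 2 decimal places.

44.63

Cumulative frequencies: 19, 60, 82, 102, 114
n = 114; position = n/2 = 57.
This falls in the class 40 – <45: L = 40, F = 19, f = 41, h = 5.
Median ≈ 40 + ((57 − 19) / 41) × 5 = 44.6341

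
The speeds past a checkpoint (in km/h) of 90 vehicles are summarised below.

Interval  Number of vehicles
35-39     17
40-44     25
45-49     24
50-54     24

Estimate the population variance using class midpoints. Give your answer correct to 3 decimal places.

Midpoints: 37, 42, 47, 52
n = 90, Σfm = 4055, mean = 45.0556
Σfm² = 185285
Σf(m − x̄)² = Σfm² − (Σfm)²/n = 185285 − 4055²/90 = 2584.7222
Population variance = 2584.7222 / 90 = 28.7191

28.719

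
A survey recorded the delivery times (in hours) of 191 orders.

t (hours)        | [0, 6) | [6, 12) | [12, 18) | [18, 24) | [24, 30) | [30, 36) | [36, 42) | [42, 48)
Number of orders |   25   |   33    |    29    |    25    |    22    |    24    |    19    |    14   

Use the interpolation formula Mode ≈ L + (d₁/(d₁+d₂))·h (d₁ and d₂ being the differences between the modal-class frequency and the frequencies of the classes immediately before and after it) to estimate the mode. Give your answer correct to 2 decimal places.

10.00

Modal class: [6, 12) (highest frequency 33).
d₁ = 33 − 25 = 8, d₂ = 33 − 29 = 4
Mode ≈ 6 + (8/(8+4)) × 6 = 6 + 4.0000 = 10.0000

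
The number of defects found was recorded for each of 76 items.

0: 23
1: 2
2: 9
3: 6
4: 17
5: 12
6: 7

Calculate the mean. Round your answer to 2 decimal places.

Values: 0, 1, 2, 3, 4, 5, 6
Σfx = 23×0 + 2×1 + 9×2 + 6×3 + 17×4 + 12×5 + 7×6 = 208
n = Σf = 76
Mean = 208 / 76 = 2.7368

2.74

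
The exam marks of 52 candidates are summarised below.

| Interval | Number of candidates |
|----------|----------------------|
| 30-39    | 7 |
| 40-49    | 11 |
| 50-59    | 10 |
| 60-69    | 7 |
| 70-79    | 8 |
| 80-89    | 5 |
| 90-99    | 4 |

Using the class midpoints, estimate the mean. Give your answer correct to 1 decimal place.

60.1

Midpoints: 34.5, 44.5, 54.5, 64.5, 74.5, 84.5, 94.5
Σfm = 7×34.5 + 11×44.5 + 10×54.5 + 7×64.5 + 8×74.5 + 5×84.5 + 4×94.5 = 3124
n = Σf = 52
Mean = 3124 / 52 = 60.0769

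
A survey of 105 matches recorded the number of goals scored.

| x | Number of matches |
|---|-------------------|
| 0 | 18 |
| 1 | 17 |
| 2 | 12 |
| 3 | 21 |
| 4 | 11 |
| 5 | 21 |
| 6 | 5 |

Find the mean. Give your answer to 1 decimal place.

2.7

Values: 0, 1, 2, 3, 4, 5, 6
Σfx = 18×0 + 17×1 + 12×2 + 21×3 + 11×4 + 21×5 + 5×6 = 283
n = Σf = 105
Mean = 283 / 105 = 2.6952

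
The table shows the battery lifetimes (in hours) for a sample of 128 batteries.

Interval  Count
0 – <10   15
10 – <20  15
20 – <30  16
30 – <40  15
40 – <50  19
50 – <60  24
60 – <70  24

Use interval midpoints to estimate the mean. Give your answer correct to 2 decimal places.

38.75

Midpoints: 5, 15, 25, 35, 45, 55, 65
Σfm = 15×5 + 15×15 + 16×25 + 15×35 + 19×45 + 24×55 + 24×65 = 4960
n = Σf = 128
Mean = 4960 / 128 = 38.7500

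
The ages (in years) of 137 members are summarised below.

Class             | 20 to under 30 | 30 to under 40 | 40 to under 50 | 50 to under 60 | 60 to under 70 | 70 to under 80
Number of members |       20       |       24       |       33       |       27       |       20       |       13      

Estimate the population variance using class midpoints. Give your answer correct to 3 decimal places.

230.018

Midpoints: 25, 35, 45, 55, 65, 75
n = 137, Σfm = 6585, mean = 48.0657
Σfm² = 348025
Σf(m − x̄)² = Σfm² − (Σfm)²/n = 348025 − 6585²/137 = 31512.4088
Population variance = 31512.4088 / 137 = 230.0176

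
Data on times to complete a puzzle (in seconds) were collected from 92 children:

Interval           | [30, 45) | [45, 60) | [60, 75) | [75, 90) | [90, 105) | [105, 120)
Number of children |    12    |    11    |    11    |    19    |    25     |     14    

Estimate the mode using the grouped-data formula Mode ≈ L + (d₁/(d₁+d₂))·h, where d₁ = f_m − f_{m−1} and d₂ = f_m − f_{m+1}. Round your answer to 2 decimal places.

95.29

Modal class: [90, 105) (highest frequency 25).
d₁ = 25 − 19 = 6, d₂ = 25 − 14 = 11
Mode ≈ 90 + (6/(6+11)) × 15 = 90 + 5.2941 = 95.2941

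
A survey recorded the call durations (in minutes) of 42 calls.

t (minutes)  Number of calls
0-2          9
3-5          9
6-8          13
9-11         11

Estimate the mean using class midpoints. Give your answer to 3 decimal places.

Midpoints: 1, 4, 7, 10
Σfm = 9×1 + 9×4 + 13×7 + 11×10 = 246
n = Σf = 42
Mean = 246 / 42 = 5.8571

5.857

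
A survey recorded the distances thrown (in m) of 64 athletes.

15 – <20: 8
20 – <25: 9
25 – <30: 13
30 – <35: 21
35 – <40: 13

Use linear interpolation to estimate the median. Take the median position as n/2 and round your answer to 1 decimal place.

30.5

Cumulative frequencies: 8, 17, 30, 51, 64
n = 64; position = n/2 = 32.
This falls in the class 30 – <35: L = 30, F = 30, f = 21, h = 5.
Median ≈ 30 + ((32 − 30) / 21) × 5 = 30.4762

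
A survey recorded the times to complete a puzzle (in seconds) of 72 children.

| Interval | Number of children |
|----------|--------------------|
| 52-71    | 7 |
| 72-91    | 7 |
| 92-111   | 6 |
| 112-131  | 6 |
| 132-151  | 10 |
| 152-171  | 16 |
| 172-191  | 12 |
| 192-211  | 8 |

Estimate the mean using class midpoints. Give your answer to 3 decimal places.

Midpoints: 61.5, 81.5, 101.5, 121.5, 141.5, 161.5, 181.5, 201.5
Σfm = 7×61.5 + 7×81.5 + 6×101.5 + 6×121.5 + 10×141.5 + 16×161.5 + 12×181.5 + 8×201.5 = 10128
n = Σf = 72
Mean = 10128 / 72 = 140.6667

140.667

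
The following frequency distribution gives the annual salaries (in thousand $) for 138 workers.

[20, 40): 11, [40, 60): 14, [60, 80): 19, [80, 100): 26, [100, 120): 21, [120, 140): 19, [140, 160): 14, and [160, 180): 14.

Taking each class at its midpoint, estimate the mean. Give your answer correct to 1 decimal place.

101.2

Midpoints: 30, 50, 70, 90, 110, 130, 150, 170
Σfm = 11×30 + 14×50 + 19×70 + 26×90 + 21×110 + 19×130 + 14×150 + 14×170 = 13960
n = Σf = 138
Mean = 13960 / 138 = 101.1594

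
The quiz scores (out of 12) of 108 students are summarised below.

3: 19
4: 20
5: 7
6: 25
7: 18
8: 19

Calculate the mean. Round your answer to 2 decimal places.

Values: 3, 4, 5, 6, 7, 8
Σfx = 19×3 + 20×4 + 7×5 + 25×6 + 18×7 + 19×8 = 600
n = Σf = 108
Mean = 600 / 108 = 5.5556

5.56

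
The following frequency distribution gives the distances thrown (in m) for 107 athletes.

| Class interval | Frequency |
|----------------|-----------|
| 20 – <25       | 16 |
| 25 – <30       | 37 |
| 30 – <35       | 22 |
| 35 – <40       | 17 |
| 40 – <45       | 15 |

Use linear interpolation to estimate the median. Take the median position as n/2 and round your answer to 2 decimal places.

Cumulative frequencies: 16, 53, 75, 92, 107
n = 107; position = n/2 = 53.5.
This falls in the class 30 – <35: L = 30, F = 53, f = 22, h = 5.
Median ≈ 30 + ((53.5 − 53) / 22) × 5 = 30.1136

30.11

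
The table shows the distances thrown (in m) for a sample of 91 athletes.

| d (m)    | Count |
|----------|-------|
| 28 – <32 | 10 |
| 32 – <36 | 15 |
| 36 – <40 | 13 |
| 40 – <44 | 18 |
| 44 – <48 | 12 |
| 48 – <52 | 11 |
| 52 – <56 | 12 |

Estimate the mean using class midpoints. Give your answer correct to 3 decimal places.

Midpoints: 30, 34, 38, 42, 46, 50, 54
Σfm = 10×30 + 15×34 + 13×38 + 18×42 + 12×46 + 11×50 + 12×54 = 3810
n = Σf = 91
Mean = 3810 / 91 = 41.8681

41.868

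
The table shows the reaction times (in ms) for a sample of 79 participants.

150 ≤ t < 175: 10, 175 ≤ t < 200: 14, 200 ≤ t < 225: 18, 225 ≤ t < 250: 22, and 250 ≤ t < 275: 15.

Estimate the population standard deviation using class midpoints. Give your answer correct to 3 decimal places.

Midpoints: 162.5, 187.5, 212.5, 237.5, 262.5
n = 79, Σfm = 17237.5, mean = 218.1962
Σfm² = 3843593.75
Σf(m − x̄)² = Σfm² − (Σfm)²/n = 3843593.75 − 17237.5²/79 = 82436.7089
Population variance = 82436.7089 / 79 = 1043.5026
Standard deviation = √1043.5026 = 32.3033

32.303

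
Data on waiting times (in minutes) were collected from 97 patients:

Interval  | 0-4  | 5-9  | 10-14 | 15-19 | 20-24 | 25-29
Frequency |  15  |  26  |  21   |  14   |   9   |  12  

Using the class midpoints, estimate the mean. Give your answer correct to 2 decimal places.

12.62

Midpoints: 2, 7, 12, 17, 22, 27
Σfm = 15×2 + 26×7 + 21×12 + 14×17 + 9×22 + 12×27 = 1224
n = Σf = 97
Mean = 1224 / 97 = 12.6186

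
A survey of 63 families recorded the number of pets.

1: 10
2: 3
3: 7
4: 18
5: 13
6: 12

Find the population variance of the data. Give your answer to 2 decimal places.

Values: 1, 2, 3, 4, 5, 6
n = 63, Σfx = 246, mean = 3.9048
Σfx² = 1130
Σf(x − x̄)² = Σfx² − (Σfx)²/n = 1130 − 246²/63 = 169.4286
Population variance = 169.4286 / 63 = 2.6893

2.69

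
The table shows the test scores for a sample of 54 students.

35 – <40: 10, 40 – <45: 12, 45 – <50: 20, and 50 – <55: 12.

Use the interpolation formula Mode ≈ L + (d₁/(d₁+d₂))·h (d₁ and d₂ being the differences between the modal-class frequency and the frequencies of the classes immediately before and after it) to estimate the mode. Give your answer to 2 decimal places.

47.50

Modal class: 45 – <50 (highest frequency 20).
d₁ = 20 − 12 = 8, d₂ = 20 − 12 = 8
Mode ≈ 45 + (8/(8+8)) × 5 = 45 + 2.5000 = 47.5000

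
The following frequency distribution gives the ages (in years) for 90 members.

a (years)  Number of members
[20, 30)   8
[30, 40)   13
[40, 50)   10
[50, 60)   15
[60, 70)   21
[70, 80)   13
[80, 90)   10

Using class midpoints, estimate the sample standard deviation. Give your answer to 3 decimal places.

Midpoints: 25, 35, 45, 55, 65, 75, 85
n = 90, Σfm = 5120, mean = 56.8889
Σfm² = 320650
Σf(m − x̄)² = Σfm² − (Σfm)²/n = 320650 − 5120²/90 = 29378.8889
Sample variance = 29378.8889 / 89 = 330.0999
Standard deviation = √330.0999 = 18.1687

18.169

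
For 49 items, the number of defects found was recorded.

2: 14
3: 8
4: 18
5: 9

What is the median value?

Cumulative frequencies: 14, 22, 40, 49
n = 49, so the median is the value in position (n+1)/2 = 25.
Position 25 falls at value 4.

4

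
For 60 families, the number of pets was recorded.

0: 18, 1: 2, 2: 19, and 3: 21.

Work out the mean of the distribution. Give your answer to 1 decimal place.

1.7

Values: 0, 1, 2, 3
Σfx = 18×0 + 2×1 + 19×2 + 21×3 = 103
n = Σf = 60
Mean = 103 / 60 = 1.7167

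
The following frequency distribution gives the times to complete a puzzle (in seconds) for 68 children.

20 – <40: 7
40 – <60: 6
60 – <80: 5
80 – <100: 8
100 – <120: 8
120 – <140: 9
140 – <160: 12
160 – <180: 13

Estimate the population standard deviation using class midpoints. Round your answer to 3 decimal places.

Midpoints: 30, 50, 70, 90, 110, 130, 150, 170
n = 68, Σfm = 7640, mean = 112.3529
Σfm² = 1005200
Σf(m − x̄)² = Σfm² − (Σfm)²/n = 1005200 − 7640²/68 = 146823.5294
Population variance = 146823.5294 / 68 = 2159.1696
Standard deviation = √2159.1696 = 46.4669

46.467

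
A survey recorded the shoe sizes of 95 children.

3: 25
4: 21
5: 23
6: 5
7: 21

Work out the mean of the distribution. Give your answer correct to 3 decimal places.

Values: 3, 4, 5, 6, 7
Σfx = 25×3 + 21×4 + 23×5 + 5×6 + 21×7 = 451
n = Σf = 95
Mean = 451 / 95 = 4.7474

4.747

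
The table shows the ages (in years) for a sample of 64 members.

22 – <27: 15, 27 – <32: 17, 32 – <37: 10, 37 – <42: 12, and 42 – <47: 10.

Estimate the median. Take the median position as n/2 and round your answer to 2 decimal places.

32.00

Cumulative frequencies: 15, 32, 42, 54, 64
n = 64; position = n/2 = 32.
This falls in the class 27 – <32: L = 27, F = 15, f = 17, h = 5.
Median ≈ 27 + ((32 − 15) / 17) × 5 = 32.0000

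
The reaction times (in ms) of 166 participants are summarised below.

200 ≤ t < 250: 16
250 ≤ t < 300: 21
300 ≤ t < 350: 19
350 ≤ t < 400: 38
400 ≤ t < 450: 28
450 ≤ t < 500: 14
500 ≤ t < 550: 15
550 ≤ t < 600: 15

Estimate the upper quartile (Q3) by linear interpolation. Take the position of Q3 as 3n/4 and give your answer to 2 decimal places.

458.93

Cumulative frequencies: 16, 37, 56, 94, 122, 136, 151, 166
n = 166; position = 3n/4 = 124.5.
This falls in the class 450 ≤ t < 500: L = 450, F = 122, f = 14, h = 50.
Upper quartile ≈ 450 + ((124.5 − 122) / 14) × 50 = 458.9286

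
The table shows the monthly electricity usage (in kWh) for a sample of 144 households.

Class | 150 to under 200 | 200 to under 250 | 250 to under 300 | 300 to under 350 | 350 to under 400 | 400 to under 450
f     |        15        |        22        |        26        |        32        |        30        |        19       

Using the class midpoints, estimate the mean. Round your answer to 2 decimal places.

308.68

Midpoints: 175, 225, 275, 325, 375, 425
Σfm = 15×175 + 22×225 + 26×275 + 32×325 + 30×375 + 19×425 = 44450
n = Σf = 144
Mean = 44450 / 144 = 308.6806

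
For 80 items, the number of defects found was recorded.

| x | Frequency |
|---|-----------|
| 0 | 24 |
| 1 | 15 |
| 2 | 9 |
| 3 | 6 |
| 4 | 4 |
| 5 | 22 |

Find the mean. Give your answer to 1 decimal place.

2.2

Values: 0, 1, 2, 3, 4, 5
Σfx = 24×0 + 15×1 + 9×2 + 6×3 + 4×4 + 22×5 = 177
n = Σf = 80
Mean = 177 / 80 = 2.2125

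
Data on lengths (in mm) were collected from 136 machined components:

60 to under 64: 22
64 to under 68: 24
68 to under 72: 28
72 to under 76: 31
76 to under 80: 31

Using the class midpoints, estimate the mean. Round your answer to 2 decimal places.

70.74

Midpoints: 62, 66, 70, 74, 78
Σfm = 22×62 + 24×66 + 28×70 + 31×74 + 31×78 = 9620
n = Σf = 136
Mean = 9620 / 136 = 70.7353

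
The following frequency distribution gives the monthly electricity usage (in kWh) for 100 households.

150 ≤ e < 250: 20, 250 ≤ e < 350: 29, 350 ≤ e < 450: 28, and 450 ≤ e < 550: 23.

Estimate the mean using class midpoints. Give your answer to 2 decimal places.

354.00

Midpoints: 200, 300, 400, 500
Σfm = 20×200 + 29×300 + 28×400 + 23×500 = 35400
n = Σf = 100
Mean = 35400 / 100 = 354.0000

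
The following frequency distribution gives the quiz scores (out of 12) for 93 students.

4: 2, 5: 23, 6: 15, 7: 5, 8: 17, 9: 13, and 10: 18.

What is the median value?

Cumulative frequencies: 2, 25, 40, 45, 62, 75, 93
n = 93, so the median is the value in position (n+1)/2 = 47.
Position 47 falls at value 8.

8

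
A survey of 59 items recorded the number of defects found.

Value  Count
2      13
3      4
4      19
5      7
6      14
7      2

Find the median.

4

Cumulative frequencies: 13, 17, 36, 43, 57, 59
n = 59, so the median is the value in position (n+1)/2 = 30.
Position 30 falls at value 4.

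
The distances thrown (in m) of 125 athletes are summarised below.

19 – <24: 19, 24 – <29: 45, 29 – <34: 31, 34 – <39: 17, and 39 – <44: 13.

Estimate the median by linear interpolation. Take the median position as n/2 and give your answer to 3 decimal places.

28.833

Cumulative frequencies: 19, 64, 95, 112, 125
n = 125; position = n/2 = 62.5.
This falls in the class 24 – <29: L = 24, F = 19, f = 45, h = 5.
Median ≈ 24 + ((62.5 − 19) / 45) × 5 = 28.8333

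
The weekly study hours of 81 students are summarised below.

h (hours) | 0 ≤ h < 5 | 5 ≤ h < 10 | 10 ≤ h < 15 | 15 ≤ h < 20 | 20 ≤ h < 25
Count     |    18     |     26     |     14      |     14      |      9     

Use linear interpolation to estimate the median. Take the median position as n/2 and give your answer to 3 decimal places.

9.327

Cumulative frequencies: 18, 44, 58, 72, 81
n = 81; position = n/2 = 40.5.
This falls in the class 5 ≤ h < 10: L = 5, F = 18, f = 26, h = 5.
Median ≈ 5 + ((40.5 − 18) / 26) × 5 = 9.3269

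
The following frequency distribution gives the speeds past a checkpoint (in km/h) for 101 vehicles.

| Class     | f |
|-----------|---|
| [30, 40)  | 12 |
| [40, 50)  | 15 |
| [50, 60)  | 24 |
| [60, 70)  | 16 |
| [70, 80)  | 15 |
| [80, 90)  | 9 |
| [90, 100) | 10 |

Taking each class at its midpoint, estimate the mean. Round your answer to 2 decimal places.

Midpoints: 35, 45, 55, 65, 75, 85, 95
Σfm = 12×35 + 15×45 + 24×55 + 16×65 + 15×75 + 9×85 + 10×95 = 6295
n = Σf = 101
Mean = 6295 / 101 = 62.3267

62.33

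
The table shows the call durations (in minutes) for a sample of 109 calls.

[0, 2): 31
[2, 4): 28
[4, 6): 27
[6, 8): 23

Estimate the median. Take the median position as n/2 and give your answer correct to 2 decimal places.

Cumulative frequencies: 31, 59, 86, 109
n = 109; position = n/2 = 54.5.
This falls in the class [2, 4): L = 2, F = 31, f = 28, h = 2.
Median ≈ 2 + ((54.5 − 31) / 28) × 2 = 3.6786

3.68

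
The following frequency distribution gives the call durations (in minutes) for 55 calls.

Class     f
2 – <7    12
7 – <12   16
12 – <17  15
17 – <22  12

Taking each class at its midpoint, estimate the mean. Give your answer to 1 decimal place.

Midpoints: 4.5, 9.5, 14.5, 19.5
Σfm = 12×4.5 + 16×9.5 + 15×14.5 + 12×19.5 = 657.5
n = Σf = 55
Mean = 657.5 / 55 = 11.9545

12.0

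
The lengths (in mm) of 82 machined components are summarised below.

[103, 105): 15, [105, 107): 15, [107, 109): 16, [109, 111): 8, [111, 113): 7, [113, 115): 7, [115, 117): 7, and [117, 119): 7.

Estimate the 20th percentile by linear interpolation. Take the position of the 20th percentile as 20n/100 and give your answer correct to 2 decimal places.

105.19

Cumulative frequencies: 15, 30, 46, 54, 61, 68, 75, 82
n = 82; position = 20n/100 = 16.4.
This falls in the class [105, 107): L = 105, F = 15, f = 15, h = 2.
20th percentile ≈ 105 + ((16.4 − 15) / 15) × 2 = 105.1867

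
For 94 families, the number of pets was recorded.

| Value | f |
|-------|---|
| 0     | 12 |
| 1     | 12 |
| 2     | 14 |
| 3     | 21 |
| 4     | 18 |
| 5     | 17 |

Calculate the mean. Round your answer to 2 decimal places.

2.77

Values: 0, 1, 2, 3, 4, 5
Σfx = 12×0 + 12×1 + 14×2 + 21×3 + 18×4 + 17×5 = 260
n = Σf = 94
Mean = 260 / 94 = 2.7660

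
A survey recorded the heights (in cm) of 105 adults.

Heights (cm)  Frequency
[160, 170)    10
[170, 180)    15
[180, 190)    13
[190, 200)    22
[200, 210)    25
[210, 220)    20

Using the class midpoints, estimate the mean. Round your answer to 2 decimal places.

194.24

Midpoints: 165, 175, 185, 195, 205, 215
Σfm = 10×165 + 15×175 + 13×185 + 22×195 + 25×205 + 20×215 = 20395
n = Σf = 105
Mean = 20395 / 105 = 194.2381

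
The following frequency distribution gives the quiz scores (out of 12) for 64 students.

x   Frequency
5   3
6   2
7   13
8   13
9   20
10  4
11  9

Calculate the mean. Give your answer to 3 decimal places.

Values: 5, 6, 7, 8, 9, 10, 11
Σfx = 3×5 + 2×6 + 13×7 + 13×8 + 20×9 + 4×10 + 9×11 = 541
n = Σf = 64
Mean = 541 / 64 = 8.4531

8.453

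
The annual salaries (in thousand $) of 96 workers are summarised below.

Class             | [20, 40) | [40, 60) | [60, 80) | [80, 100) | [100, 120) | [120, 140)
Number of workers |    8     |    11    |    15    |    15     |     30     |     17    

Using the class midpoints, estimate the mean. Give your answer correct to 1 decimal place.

Midpoints: 30, 50, 70, 90, 110, 130
Σfm = 8×30 + 11×50 + 15×70 + 15×90 + 30×110 + 17×130 = 8700
n = Σf = 96
Mean = 8700 / 96 = 90.6250

90.6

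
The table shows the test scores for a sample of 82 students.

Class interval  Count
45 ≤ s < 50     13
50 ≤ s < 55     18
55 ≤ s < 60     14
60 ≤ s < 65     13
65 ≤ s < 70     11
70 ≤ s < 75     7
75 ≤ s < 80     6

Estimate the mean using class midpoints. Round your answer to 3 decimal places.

59.695

Midpoints: 47.5, 52.5, 57.5, 62.5, 67.5, 72.5, 77.5
Σfm = 13×47.5 + 18×52.5 + 14×57.5 + 13×62.5 + 11×67.5 + 7×72.5 + 6×77.5 = 4895
n = Σf = 82
Mean = 4895 / 82 = 59.6951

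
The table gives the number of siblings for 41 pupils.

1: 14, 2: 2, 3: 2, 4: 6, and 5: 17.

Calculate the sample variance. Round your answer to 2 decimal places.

3.24

Values: 1, 2, 3, 4, 5
n = 41, Σfx = 133, mean = 3.2439
Σfx² = 561
Σf(x − x̄)² = Σfx² − (Σfx)²/n = 561 − 133²/41 = 129.5610
Sample variance = 129.5610 / 40 = 3.2390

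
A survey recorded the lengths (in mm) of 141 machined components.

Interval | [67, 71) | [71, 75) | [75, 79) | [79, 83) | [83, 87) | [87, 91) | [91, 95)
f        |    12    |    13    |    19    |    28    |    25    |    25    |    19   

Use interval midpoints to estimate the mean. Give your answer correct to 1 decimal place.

82.4

Midpoints: 69, 73, 77, 81, 85, 89, 93
Σfm = 12×69 + 13×73 + 19×77 + 28×81 + 25×85 + 25×89 + 19×93 = 11625
n = Σf = 141
Mean = 11625 / 141 = 82.4468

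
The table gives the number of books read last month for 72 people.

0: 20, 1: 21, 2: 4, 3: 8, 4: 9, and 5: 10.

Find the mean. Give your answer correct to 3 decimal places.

1.931

Values: 0, 1, 2, 3, 4, 5
Σfx = 20×0 + 21×1 + 4×2 + 8×3 + 9×4 + 10×5 = 139
n = Σf = 72
Mean = 139 / 72 = 1.9306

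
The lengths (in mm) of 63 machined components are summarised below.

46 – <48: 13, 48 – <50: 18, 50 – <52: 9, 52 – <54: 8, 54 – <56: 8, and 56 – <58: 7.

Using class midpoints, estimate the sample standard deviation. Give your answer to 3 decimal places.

3.341

Midpoints: 47, 49, 51, 53, 55, 57
n = 63, Σfm = 3215, mean = 51.0317
Σfm² = 164759
Σf(m − x̄)² = Σfm² − (Σfm)²/n = 164759 − 3215²/63 = 691.9365
Sample variance = 691.9365 / 62 = 11.1603
Standard deviation = √11.1603 = 3.3407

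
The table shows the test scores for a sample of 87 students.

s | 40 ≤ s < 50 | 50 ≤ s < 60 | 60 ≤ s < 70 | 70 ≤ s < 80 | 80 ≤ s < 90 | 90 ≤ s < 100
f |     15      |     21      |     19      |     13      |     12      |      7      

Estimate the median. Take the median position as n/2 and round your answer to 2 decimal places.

Cumulative frequencies: 15, 36, 55, 68, 80, 87
n = 87; position = n/2 = 43.5.
This falls in the class 60 ≤ s < 70: L = 60, F = 36, f = 19, h = 10.
Median ≈ 60 + ((43.5 − 36) / 19) × 10 = 63.9474

63.95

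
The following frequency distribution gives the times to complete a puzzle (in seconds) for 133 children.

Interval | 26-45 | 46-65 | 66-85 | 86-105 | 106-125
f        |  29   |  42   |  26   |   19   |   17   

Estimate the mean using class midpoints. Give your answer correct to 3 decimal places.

68.432

Midpoints: 35.5, 55.5, 75.5, 95.5, 115.5
Σfm = 29×35.5 + 42×55.5 + 26×75.5 + 19×95.5 + 17×115.5 = 9101.5
n = Σf = 133
Mean = 9101.5 / 133 = 68.4323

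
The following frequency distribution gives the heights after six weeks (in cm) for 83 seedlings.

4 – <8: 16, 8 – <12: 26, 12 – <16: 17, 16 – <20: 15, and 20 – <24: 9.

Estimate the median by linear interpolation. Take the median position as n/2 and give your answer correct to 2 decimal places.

11.92

Cumulative frequencies: 16, 42, 59, 74, 83
n = 83; position = n/2 = 41.5.
This falls in the class 8 – <12: L = 8, F = 16, f = 26, h = 4.
Median ≈ 8 + ((41.5 − 16) / 26) × 4 = 11.9231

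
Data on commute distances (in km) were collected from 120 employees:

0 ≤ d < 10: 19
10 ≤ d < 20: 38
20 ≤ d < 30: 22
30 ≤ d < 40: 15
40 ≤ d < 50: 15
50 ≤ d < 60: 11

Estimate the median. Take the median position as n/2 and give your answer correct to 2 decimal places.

21.36

Cumulative frequencies: 19, 57, 79, 94, 109, 120
n = 120; position = n/2 = 60.
This falls in the class 20 ≤ d < 30: L = 20, F = 57, f = 22, h = 10.
Median ≈ 20 + ((60 − 57) / 22) × 10 = 21.3636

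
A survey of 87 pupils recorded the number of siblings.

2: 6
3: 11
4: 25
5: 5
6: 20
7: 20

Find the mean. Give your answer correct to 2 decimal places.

Values: 2, 3, 4, 5, 6, 7
Σfx = 6×2 + 11×3 + 25×4 + 5×5 + 20×6 + 20×7 = 430
n = Σf = 87
Mean = 430 / 87 = 4.9425

4.94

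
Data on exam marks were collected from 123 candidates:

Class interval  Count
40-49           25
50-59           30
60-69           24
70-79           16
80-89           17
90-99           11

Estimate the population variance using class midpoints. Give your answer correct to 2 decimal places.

Midpoints: 44.5, 54.5, 64.5, 74.5, 84.5, 94.5
n = 123, Σfm = 7963.5, mean = 64.7439
Σfm² = 546880.75
Σf(m − x̄)² = Σfm² − (Σfm)²/n = 546880.75 − 7963.5²/123 = 31292.6829
Population variance = 31292.6829 / 123 = 254.4121

254.41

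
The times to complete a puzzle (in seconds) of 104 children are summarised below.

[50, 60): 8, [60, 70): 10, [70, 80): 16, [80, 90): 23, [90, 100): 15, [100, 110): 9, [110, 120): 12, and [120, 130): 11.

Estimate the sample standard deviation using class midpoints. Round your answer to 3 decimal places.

20.574

Midpoints: 55, 65, 75, 85, 95, 105, 115, 125
n = 104, Σfm = 9370, mean = 90.0962
Σfm² = 887800
Σf(m − x̄)² = Σfm² − (Σfm)²/n = 887800 − 9370²/104 = 43599.0385
Sample variance = 43599.0385 / 103 = 423.2916
Standard deviation = √423.2916 = 20.5741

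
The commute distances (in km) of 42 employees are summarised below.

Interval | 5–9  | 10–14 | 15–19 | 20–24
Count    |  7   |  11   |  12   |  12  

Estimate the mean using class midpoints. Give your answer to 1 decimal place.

15.5

Midpoints: 7, 12, 17, 22
Σfm = 7×7 + 11×12 + 12×17 + 12×22 = 649
n = Σf = 42
Mean = 649 / 42 = 15.4524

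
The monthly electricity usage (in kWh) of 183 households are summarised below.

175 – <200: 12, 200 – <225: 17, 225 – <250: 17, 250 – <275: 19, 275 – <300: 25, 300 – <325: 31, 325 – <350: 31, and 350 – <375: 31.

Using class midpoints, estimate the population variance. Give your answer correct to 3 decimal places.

Midpoints: 187.5, 212.5, 237.5, 262.5, 287.5, 312.5, 337.5, 362.5
n = 183, Σfm = 53462.5, mean = 292.1448
Σfm² = 16156093.75
Σf(m − x̄)² = Σfm² − (Σfm)²/n = 16156093.75 − 53462.5²/183 = 537301.9126
Population variance = 537301.9126 / 183 = 2936.0760

2936.076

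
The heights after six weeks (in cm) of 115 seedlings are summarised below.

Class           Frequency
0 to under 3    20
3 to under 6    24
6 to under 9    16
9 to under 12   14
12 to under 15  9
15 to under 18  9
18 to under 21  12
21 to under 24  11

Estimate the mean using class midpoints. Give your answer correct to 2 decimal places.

10.06

Midpoints: 1.5, 4.5, 7.5, 10.5, 13.5, 16.5, 19.5, 22.5
Σfm = 20×1.5 + 24×4.5 + 16×7.5 + 14×10.5 + 9×13.5 + 9×16.5 + 12×19.5 + 11×22.5 = 1156.5
n = Σf = 115
Mean = 1156.5 / 115 = 10.0565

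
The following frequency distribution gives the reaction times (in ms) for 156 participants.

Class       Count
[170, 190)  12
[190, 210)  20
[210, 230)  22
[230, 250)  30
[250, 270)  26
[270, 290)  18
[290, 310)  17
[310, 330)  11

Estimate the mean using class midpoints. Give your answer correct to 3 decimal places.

Midpoints: 180, 200, 220, 240, 260, 280, 300, 320
Σfm = 12×180 + 20×200 + 22×220 + 30×240 + 26×260 + 18×280 + 17×300 + 11×320 = 38620
n = Σf = 156
Mean = 38620 / 156 = 247.5641

247.564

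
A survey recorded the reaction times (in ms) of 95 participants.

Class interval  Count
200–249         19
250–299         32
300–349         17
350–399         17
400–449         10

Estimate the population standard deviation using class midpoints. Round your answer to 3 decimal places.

63.564

Midpoints: 224.5, 274.5, 324.5, 374.5, 424.5
n = 95, Σfm = 29177.5, mean = 307.1316
Σfm² = 9345173.75
Σf(m − x̄)² = Σfm² − (Σfm)²/n = 9345173.75 − 29177.5²/95 = 383842.1053
Population variance = 383842.1053 / 95 = 4040.4432
Standard deviation = √4040.4432 = 63.5645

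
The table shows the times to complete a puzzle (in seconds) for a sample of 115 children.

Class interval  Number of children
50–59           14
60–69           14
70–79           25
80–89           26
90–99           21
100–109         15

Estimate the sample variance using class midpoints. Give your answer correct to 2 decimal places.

237.86

Midpoints: 54.5, 64.5, 74.5, 84.5, 94.5, 104.5
n = 115, Σfm = 9277.5, mean = 80.6739
Σfm² = 775568.75
Σf(m − x̄)² = Σfm² − (Σfm)²/n = 775568.75 − 9277.5²/115 = 27116.5217
Sample variance = 27116.5217 / 114 = 237.8642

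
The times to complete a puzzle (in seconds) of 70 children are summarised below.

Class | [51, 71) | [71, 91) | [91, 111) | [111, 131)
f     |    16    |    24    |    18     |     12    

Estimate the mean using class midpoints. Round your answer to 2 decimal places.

88.43

Midpoints: 61, 81, 101, 121
Σfm = 16×61 + 24×81 + 18×101 + 12×121 = 6190
n = Σf = 70
Mean = 6190 / 70 = 88.4286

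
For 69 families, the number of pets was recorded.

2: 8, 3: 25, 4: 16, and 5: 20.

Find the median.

Cumulative frequencies: 8, 33, 49, 69
n = 69, so the median is the value in position (n+1)/2 = 35.
Position 35 falls at value 4.

4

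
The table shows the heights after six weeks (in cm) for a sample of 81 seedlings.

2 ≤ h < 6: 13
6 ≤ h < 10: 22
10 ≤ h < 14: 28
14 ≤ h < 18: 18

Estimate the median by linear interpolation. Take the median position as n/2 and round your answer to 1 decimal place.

10.8

Cumulative frequencies: 13, 35, 63, 81
n = 81; position = n/2 = 40.5.
This falls in the class 10 ≤ h < 14: L = 10, F = 35, f = 28, h = 4.
Median ≈ 10 + ((40.5 − 35) / 28) × 4 = 10.7857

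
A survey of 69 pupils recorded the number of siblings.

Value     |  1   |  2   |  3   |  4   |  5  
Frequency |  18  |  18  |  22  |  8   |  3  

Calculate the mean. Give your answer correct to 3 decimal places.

Values: 1, 2, 3, 4, 5
Σfx = 18×1 + 18×2 + 22×3 + 8×4 + 3×5 = 167
n = Σf = 69
Mean = 167 / 69 = 2.4203

2.420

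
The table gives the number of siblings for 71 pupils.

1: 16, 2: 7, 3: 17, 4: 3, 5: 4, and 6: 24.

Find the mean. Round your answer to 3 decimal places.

3.620

Values: 1, 2, 3, 4, 5, 6
Σfx = 16×1 + 7×2 + 17×3 + 3×4 + 4×5 + 24×6 = 257
n = Σf = 71
Mean = 257 / 71 = 3.6197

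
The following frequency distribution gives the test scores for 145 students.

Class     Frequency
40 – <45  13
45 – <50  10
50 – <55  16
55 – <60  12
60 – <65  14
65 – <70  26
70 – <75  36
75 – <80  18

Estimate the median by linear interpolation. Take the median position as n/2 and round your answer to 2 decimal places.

Cumulative frequencies: 13, 23, 39, 51, 65, 91, 127, 145
n = 145; position = n/2 = 72.5.
This falls in the class 65 – <70: L = 65, F = 65, f = 26, h = 5.
Median ≈ 65 + ((72.5 − 65) / 26) × 5 = 66.4423

66.44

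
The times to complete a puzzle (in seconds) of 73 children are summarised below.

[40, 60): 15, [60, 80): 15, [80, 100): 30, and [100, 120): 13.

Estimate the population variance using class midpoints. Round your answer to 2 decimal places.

405.33

Midpoints: 50, 70, 90, 110
n = 73, Σfm = 5930, mean = 81.2329
Σfm² = 511300
Σf(m − x̄)² = Σfm² − (Σfm)²/n = 511300 − 5930²/73 = 29589.0411
Population variance = 29589.0411 / 73 = 405.3293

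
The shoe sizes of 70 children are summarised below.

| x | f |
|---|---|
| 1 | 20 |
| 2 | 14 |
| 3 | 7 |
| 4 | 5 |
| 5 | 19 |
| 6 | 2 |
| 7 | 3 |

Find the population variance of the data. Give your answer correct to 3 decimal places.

3.433

Values: 1, 2, 3, 4, 5, 6, 7
n = 70, Σfx = 217, mean = 3.1000
Σfx² = 913
Σf(x − x̄)² = Σfx² − (Σfx)²/n = 913 − 217²/70 = 240.3000
Population variance = 240.3000 / 70 = 3.4329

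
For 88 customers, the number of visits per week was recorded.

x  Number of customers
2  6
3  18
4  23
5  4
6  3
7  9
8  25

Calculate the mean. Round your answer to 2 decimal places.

Values: 2, 3, 4, 5, 6, 7, 8
Σfx = 6×2 + 18×3 + 23×4 + 4×5 + 3×6 + 9×7 + 25×8 = 459
n = Σf = 88
Mean = 459 / 88 = 5.2159

5.22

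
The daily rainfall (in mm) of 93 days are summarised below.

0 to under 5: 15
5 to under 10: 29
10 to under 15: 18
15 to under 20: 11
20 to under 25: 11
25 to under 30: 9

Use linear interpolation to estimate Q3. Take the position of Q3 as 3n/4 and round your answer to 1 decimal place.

18.5

Cumulative frequencies: 15, 44, 62, 73, 84, 93
n = 93; position = 3n/4 = 69.75.
This falls in the class 15 to under 20: L = 15, F = 62, f = 11, h = 5.
Upper quartile ≈ 15 + ((69.75 − 62) / 11) × 5 = 18.5227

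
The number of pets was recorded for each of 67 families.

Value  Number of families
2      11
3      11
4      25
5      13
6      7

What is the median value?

Cumulative frequencies: 11, 22, 47, 60, 67
n = 67, so the median is the value in position (n+1)/2 = 34.
Position 34 falls at value 4.

4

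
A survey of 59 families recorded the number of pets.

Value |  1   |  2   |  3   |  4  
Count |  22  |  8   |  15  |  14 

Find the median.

2

Cumulative frequencies: 22, 30, 45, 59
n = 59, so the median is the value in position (n+1)/2 = 30.
Position 30 falls at value 2.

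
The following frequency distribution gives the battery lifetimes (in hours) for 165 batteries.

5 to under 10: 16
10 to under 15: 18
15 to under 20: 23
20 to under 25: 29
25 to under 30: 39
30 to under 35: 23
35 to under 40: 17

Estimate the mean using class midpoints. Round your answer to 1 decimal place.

Midpoints: 7.5, 12.5, 17.5, 22.5, 27.5, 32.5, 37.5
Σfm = 16×7.5 + 18×12.5 + 23×17.5 + 29×22.5 + 39×27.5 + 23×32.5 + 17×37.5 = 3857.5
n = Σf = 165
Mean = 3857.5 / 165 = 23.3788

23.4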